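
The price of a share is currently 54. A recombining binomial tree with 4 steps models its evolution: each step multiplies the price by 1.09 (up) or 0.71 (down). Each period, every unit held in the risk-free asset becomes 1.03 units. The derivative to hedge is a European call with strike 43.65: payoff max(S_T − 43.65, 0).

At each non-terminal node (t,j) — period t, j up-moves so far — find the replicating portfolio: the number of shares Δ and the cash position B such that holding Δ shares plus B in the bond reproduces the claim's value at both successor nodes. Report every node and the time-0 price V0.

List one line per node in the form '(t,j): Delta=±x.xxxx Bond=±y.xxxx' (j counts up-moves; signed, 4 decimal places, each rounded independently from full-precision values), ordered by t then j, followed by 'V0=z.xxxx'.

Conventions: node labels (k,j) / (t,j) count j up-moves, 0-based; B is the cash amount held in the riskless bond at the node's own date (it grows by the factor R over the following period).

Risk-neutral probability p* = (R−d)/(u−d) = (1.03−0.71)/(1.09−0.71) = 0.8421.
Expiry values: V(4,0)=0.0000, V(4,1)=0.0000, V(4,2)=0.0000, V(4,3)=6.0014, V(4,4)=32.5754
(3,0): S=19.3272. Δ = (V_up−V_dn)/(S_up−S_dn) = (0.0000−0.0000)/(21.0666−13.7223) = 0.0000. V = [p*·0.0000 + (1−p*)·0.0000]/1.03 = 0.0000. B = V − Δ·S = 0.0000.
(3,1): S=29.6713. Δ = (V_up−V_dn)/(S_up−S_dn) = (0.0000−0.0000)/(32.3417−21.0666) = 0.0000. V = [p*·0.0000 + (1−p*)·0.0000]/1.03 = 0.0000. B = V − Δ·S = 0.0000.
(3,2): S=45.5518. Δ = (V_up−V_dn)/(S_up−S_dn) = (6.0014−0.0000)/(49.6514−32.3417) = 0.3467. V = [p*·6.0014 + (1−p*)·0.0000]/1.03 = 4.9066. B = V − Δ·S = -10.8866.
(3,3): S=69.9316. Δ = (V_up−V_dn)/(S_up−S_dn) = (32.5754−6.0014)/(76.2254−49.6514) = 1.0000. V = [p*·32.5754 + (1−p*)·6.0014]/1.03 = 27.5529. B = V − Δ·S = -42.3786.
(2,0): S=27.2214. Δ = (V_up−V_dn)/(S_up−S_dn) = (0.0000−0.0000)/(29.6713−19.3272) = 0.0000. V = [p*·0.0000 + (1−p*)·0.0000]/1.03 = 0.0000. B = V − Δ·S = 0.0000.
(2,1): S=41.7906. Δ = (V_up−V_dn)/(S_up−S_dn) = (4.9066−0.0000)/(45.5518−29.6713) = 0.3090. V = [p*·4.9066 + (1−p*)·0.0000]/1.03 = 4.0115. B = V − Δ·S = -8.9006.
(2,2): S=64.1574. Δ = (V_up−V_dn)/(S_up−S_dn) = (27.5529−4.9066)/(69.9316−45.5518) = 0.9289. V = [p*·27.5529 + (1−p*)·4.9066]/1.03 = 23.2788. B = V − Δ·S = -36.3167.
(1,0): S=38.3400. Δ = (V_up−V_dn)/(S_up−S_dn) = (4.0115−0.0000)/(41.7906−27.2214) = 0.2753. V = [p*·4.0115 + (1−p*)·0.0000]/1.03 = 3.2798. B = V − Δ·S = -7.2769.
(1,1): S=58.8600. Δ = (V_up−V_dn)/(S_up−S_dn) = (23.2788−4.0115)/(64.1574−41.7906) = 0.8614. V = [p*·23.2788 + (1−p*)·4.0115]/1.03 = 19.6472. B = V − Δ·S = -31.0562.
(0,0): S=54.0000. Δ = (V_up−V_dn)/(S_up−S_dn) = (19.6472−3.2798)/(58.8600−38.3400) = 0.7976. V = [p*·19.6472 + (1−p*)·3.2798]/1.03 = 16.5659. B = V − Δ·S = -26.5064.
As a check, the time-0 holding Δ(0,0)·S0 + B(0,0) comes to 16.5659 — exactly V0.

(0,0): Delta=0.7976 Bond=-26.5064
(1,0): Delta=0.2753 Bond=-7.2769
(1,1): Delta=0.8614 Bond=-31.0562
(2,0): Delta=0.0000 Bond=0.0000
(2,1): Delta=0.3090 Bond=-8.9006
(2,2): Delta=0.9289 Bond=-36.3167
(3,0): Delta=0.0000 Bond=0.0000
(3,1): Delta=0.0000 Bond=0.0000
(3,2): Delta=0.3467 Bond=-10.8866
(3,3): Delta=1.0000 Bond=-42.3786
V0=16.5659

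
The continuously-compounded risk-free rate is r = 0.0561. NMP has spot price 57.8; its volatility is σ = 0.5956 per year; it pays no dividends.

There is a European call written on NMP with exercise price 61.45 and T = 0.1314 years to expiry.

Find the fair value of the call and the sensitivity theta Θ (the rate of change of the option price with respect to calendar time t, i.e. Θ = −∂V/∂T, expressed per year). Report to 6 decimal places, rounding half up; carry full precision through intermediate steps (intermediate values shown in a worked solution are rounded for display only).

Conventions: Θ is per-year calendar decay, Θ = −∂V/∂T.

price = 3.664330
Θ = -19.988155

σ√T = 0.5956·√0.1314 = 0.215900
d₁ = (ln(S/K) + (r+σ²/2)T) / (σ√T) = (ln(57.8/61.45) + (0.0561+0.5956²/2)·0.1314) / 0.215900 = (-0.061235 + 0.030678) / 0.215900 = -0.141534
d₂ = d₁ − σ√T = -0.141534 − 0.215900 = -0.357434
e^{−rT} = 0.992656
N(d₁) = 0.443724,  N(d₂) = 0.360384
Call price V = S·N(d₁) − K·e^{−rT}·N(d₂) = 25.647253 − 21.982923 = 3.664330
φ(d₁) = (1/√(2π))·e^{−d₁²/2} = 0.394966
Θ = −S·φ(d₁)·σ/(2√T) − r·K·e^{−rT}·N(d₂) = −18.754913 − 1.233242 = -19.988155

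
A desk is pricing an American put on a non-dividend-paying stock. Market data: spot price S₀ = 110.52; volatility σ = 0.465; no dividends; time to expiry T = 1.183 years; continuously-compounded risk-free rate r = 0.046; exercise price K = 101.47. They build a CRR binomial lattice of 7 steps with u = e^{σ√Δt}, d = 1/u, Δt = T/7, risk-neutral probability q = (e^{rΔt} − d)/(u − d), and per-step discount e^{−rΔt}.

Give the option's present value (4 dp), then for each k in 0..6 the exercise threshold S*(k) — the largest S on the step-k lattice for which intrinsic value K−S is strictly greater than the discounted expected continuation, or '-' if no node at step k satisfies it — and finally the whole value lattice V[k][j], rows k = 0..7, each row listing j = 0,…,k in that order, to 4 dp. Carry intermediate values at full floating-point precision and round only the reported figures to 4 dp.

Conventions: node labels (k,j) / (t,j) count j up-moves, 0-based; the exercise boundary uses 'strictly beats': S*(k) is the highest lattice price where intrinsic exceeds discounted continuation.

price = 15.1344
boundary = - - - - 51.4473 62.2848 75.4053
tree:
15.1344
21.4994 8.2825
29.6201 12.7936 3.3860
39.3411 19.2629 5.7868 0.7633
50.0227 28.0726 9.7515 1.4586 0.0000
58.9745 39.1852 16.1373 2.7875 0.0000 0.0000
66.3687 50.0227 26.0647 5.3271 0.0000 0.0000 0.0000
72.4763 58.9745 39.1852 10.1804 0.0000 0.0000 0.0000 0.0000

params: Δt=0.16900 u=1.21065 d=0.82600 q=0.47264 e^(-rΔt)=0.99226
t_7 payoffs: 72.4763 58.9745 39.1852 10.1804 0.0000 0.0000 0.0000 0.0000
t_6: node(6,0) S=35.1013 payoff=66.3687 vs cont=65.5829 → 66.3687 [stop]  node(6,1) S=51.4473 payoff=50.0227 vs cont=49.2369 → 50.0227 [stop]  node(6,2) S=75.4053 payoff=26.0647 vs cont=25.2790 → 26.0647 [stop]  node(6,3) S=110.5200 payoff=0.0000 vs cont=5.3271 → 5.3271 [wait]  node(6,4) S=161.9870 payoff=0.0000 vs cont=0.0000 → 0.0000 [wait]  node(6,5) S=237.4211 payoff=0.0000 vs cont=0.0000 → 0.0000 [wait]  node(6,6) S=347.9833 payoff=0.0000 vs cont=0.0000 → 0.0000 [wait]  ⇒ S*(6)=75.4053
t_5: node(5,0) S=42.4955 payoff=58.9745 vs cont=58.1887 → 58.9745 [stop]  node(5,1) S=62.2848 payoff=39.1852 vs cont=38.3994 → 39.1852 [stop]  node(5,2) S=91.2896 payoff=10.1804 vs cont=16.1373 → 16.1373 [wait]  node(5,3) S=133.8013 payoff=0.0000 vs cont=2.7875 → 2.7875 [wait]  node(5,4) S=196.1100 payoff=0.0000 vs cont=0.0000 → 0.0000 [wait]  node(5,5) S=287.4345 payoff=0.0000 vs cont=0.0000 → 0.0000 [wait]  ⇒ S*(5)=62.2848
t_4: node(4,0) S=51.4473 payoff=50.0227 vs cont=49.2369 → 50.0227 [stop]  node(4,1) S=75.4053 payoff=26.0647 vs cont=28.0726 → 28.0726 [wait]  node(4,2) S=110.5200 payoff=0.0000 vs cont=9.7515 → 9.7515 [wait]  node(4,3) S=161.9870 payoff=0.0000 vs cont=1.4586 → 1.4586 [wait]  node(4,4) S=237.4211 payoff=0.0000 vs cont=0.0000 → 0.0000 [wait]  ⇒ S*(4)=51.4473
t_3: node(3,0) S=62.2848 payoff=39.1852 vs cont=39.3411 → 39.3411 [wait]  node(3,1) S=91.2896 payoff=10.1804 vs cont=19.2629 → 19.2629 [wait]  node(3,2) S=133.8013 payoff=0.0000 vs cont=5.7868 → 5.7868 [wait]  node(3,3) S=196.1100 payoff=0.0000 vs cont=0.7633 → 0.7633 [wait]  ⇒ S*(3)=-
t_2: node(2,0) S=75.4053 payoff=26.0647 vs cont=29.6201 → 29.6201 [wait]  node(2,1) S=110.5200 payoff=0.0000 vs cont=12.7936 → 12.7936 [wait]  node(2,2) S=161.9870 payoff=0.0000 vs cont=3.3860 → 3.3860 [wait]  ⇒ S*(2)=-
t_1: node(1,0) S=91.2896 payoff=10.1804 vs cont=21.4994 → 21.4994 [wait]  node(1,1) S=133.8013 payoff=0.0000 vs cont=8.2825 → 8.2825 [wait]  ⇒ S*(1)=-
t_0: node(0,0) S=110.5200 payoff=0.0000 vs cont=15.1344 → 15.1344 [wait]  ⇒ S*(0)=-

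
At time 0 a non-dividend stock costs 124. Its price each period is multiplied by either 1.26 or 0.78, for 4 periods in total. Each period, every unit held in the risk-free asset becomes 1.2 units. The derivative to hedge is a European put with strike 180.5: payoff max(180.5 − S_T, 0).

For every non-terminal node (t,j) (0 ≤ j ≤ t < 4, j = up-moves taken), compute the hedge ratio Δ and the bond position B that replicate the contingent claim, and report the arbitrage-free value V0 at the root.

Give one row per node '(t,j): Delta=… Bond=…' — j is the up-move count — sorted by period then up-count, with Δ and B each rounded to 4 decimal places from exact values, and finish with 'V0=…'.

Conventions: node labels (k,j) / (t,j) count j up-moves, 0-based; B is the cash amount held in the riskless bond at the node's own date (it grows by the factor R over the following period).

(0,0): Delta=-0.1883 Bond=25.8126
(1,0): Delta=-0.8514 Bond=95.1132
(1,1): Delta=-0.1296 Bond=21.8125
(2,0): Delta=-1.0000 Bond=125.3472
(2,1): Delta=-0.8382 Bond=112.5342
(2,2): Delta=-0.0669 Bond=13.8380
(3,0): Delta=-1.0000 Bond=150.4167
(3,1): Delta=-1.0000 Bond=150.4167
(3,2): Delta=-0.8239 Bond=132.8445
(3,3): Delta=0.0000 Bond=0.0000
V0=2.4686

Under the risk-neutral measure, an up-move has probability p* = (R−d)/(u−d) = 0.8750 and values discount at R = 1.2.
Terminal payoffs: V(4,0)=134.6013, V(4,1)=106.3560, V(4,2)=60.7289, V(4,3)=0.0000, V(4,4)=0.0000
(3,0): S=58.8444. Δ = (V_up−V_dn)/(S_up−S_dn) = (106.3560−134.6013)/(74.1440−45.8987) = -1.0000. V = [p*·106.3560 + (1−p*)·134.6013]/1.2 = 91.5722. B = V − Δ·S = 150.4167.
(3,1): S=95.0564. Δ = (V_up−V_dn)/(S_up−S_dn) = (60.7289−106.3560)/(119.7711−74.1440) = -1.0000. V = [p*·60.7289 + (1−p*)·106.3560]/1.2 = 55.3603. B = V − Δ·S = 150.4167.
(3,2): S=153.5527. Δ = (V_up−V_dn)/(S_up−S_dn) = (0.0000−60.7289)/(193.4764−119.7711) = -0.8239. V = [p*·0.0000 + (1−p*)·60.7289]/1.2 = 6.3259. B = V − Δ·S = 132.8445.
(3,3): S=248.0466. Δ = (V_up−V_dn)/(S_up−S_dn) = (0.0000−0.0000)/(312.5387−193.4764) = 0.0000. V = [p*·0.0000 + (1−p*)·0.0000]/1.2 = 0.0000. B = V − Δ·S = 0.0000.
(2,0): S=75.4416. Δ = (V_up−V_dn)/(S_up−S_dn) = (55.3603−91.5722)/(95.0564−58.8444) = -1.0000. V = [p*·55.3603 + (1−p*)·91.5722]/1.2 = 49.9056. B = V − Δ·S = 125.3472.
(2,1): S=121.8672. Δ = (V_up−V_dn)/(S_up−S_dn) = (6.3259−55.3603)/(153.5527−95.0564) = -0.8382. V = [p*·6.3259 + (1−p*)·55.3603]/1.2 = 10.3793. B = V − Δ·S = 112.5342.
(2,2): S=196.8624. Δ = (V_up−V_dn)/(S_up−S_dn) = (0.0000−6.3259)/(248.0466−153.5527) = -0.0669. V = [p*·0.0000 + (1−p*)·6.3259]/1.2 = 0.6590. B = V − Δ·S = 13.8380.
(1,0): S=96.7200. Δ = (V_up−V_dn)/(S_up−S_dn) = (10.3793−49.9056)/(121.8672−75.4416) = -0.8514. V = [p*·10.3793 + (1−p*)·49.9056]/1.2 = 12.7668. B = V − Δ·S = 95.1132.
(1,1): S=156.2400. Δ = (V_up−V_dn)/(S_up−S_dn) = (0.6590−10.3793)/(196.8624−121.8672) = -0.1296. V = [p*·0.6590 + (1−p*)·10.3793]/1.2 = 1.5617. B = V − Δ·S = 21.8125.
(0,0): S=124.0000. Δ = (V_up−V_dn)/(S_up−S_dn) = (1.5617−12.7668)/(156.2400−96.7200) = -0.1883. V = [p*·1.5617 + (1−p*)·12.7668]/1.2 = 2.4686. B = V − Δ·S = 25.8126.
As a check, the time-0 holding Δ(0,0)·S0 + B(0,0) comes to 2.4686 — exactly V0.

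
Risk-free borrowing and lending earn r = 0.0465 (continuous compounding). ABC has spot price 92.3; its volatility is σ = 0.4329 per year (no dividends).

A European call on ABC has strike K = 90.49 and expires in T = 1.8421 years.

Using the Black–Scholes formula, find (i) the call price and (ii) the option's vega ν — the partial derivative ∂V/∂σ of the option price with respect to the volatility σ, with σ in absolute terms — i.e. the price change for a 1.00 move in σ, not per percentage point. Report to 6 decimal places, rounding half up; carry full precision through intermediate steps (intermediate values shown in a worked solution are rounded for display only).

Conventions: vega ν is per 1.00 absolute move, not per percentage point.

σ√T = 0.4329·√1.8421 = 0.587549
d₁ = (ln(S/K) + (r+σ²/2)T) / (σ√T) = (ln(92.3/90.49) + (0.0465+0.4329²/2)·1.8421) / 0.587549 = (0.019805 + 0.258265) / 0.587549 = 0.473270
d₂ = d₁ − σ√T = 0.473270 − 0.587549 = -0.114279
e^{−rT} = 0.917908
N(d₁) = 0.681990,  N(d₂) = 0.454508
Call price V = S·N(d₁) − K·e^{−rT}·N(d₂) = 62.947654 − 37.752156 = 25.195498
φ(d₁) = (1/√(2π))·e^{−d₁²/2} = 0.356675
ν = S·φ(d₁)·√T = 44.681808

price = 25.195498
ν = 44.681808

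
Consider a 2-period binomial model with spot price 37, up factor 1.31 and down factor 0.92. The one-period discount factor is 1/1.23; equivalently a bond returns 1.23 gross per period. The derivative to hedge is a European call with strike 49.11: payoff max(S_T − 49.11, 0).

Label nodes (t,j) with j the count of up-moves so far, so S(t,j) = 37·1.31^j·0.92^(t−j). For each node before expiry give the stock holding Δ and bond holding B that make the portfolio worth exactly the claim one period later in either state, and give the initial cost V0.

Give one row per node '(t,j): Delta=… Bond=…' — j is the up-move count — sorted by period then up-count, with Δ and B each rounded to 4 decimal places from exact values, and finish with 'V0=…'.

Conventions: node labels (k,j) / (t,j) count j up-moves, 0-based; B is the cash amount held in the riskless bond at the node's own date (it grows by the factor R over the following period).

Since d<R<u, set p* = (R−d)/(u−d) = 0.7949; price each node as the discounted p*-expectation of its children.
Terminal payoffs: V(2,0)=0.0000, V(2,1)=0.0000, V(2,2)=14.3857
Node (1,0) S=34.0400: V=(p*·0.0000+(1−p*)·0.0000)/1.23=0.0000; Δ=(0.0000−0.0000)/(44.5924−31.3168)=0.0000; B=V−Δ·S=0.0000
Node (1,1) S=48.4700: V=(p*·14.3857+(1−p*)·0.0000)/1.23=9.2966; Δ=(14.3857−0.0000)/(63.4957−44.5924)=0.7610; B=V−Δ·S=-27.5898
Node (0,0) S=37.0000: V=(p*·9.2966+(1−p*)·0.0000)/1.23=6.0078; Δ=(9.2966−0.0000)/(48.4700−34.0400)=0.6443; B=V−Δ·S=-17.8296
Check: Δ(0,0)·S0 + B(0,0) = 6.0078 = V0.

(0,0): Delta=0.6443 Bond=-17.8296
(1,0): Delta=0.0000 Bond=0.0000
(1,1): Delta=0.7610 Bond=-27.5898
V0=6.0078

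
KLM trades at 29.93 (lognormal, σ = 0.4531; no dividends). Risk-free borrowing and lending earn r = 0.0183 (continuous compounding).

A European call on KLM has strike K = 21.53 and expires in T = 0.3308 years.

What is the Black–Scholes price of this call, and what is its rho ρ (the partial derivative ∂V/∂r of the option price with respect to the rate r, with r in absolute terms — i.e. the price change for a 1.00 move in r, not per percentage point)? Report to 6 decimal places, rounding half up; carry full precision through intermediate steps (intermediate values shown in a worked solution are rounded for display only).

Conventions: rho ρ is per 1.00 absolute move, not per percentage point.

price = 8.836626
ρ = 6.203875

σ√T = 0.4531·√0.3308 = 0.260601
d₁ = (ln(S/K) + (r+σ²/2)T) / (σ√T) = (ln(29.93/21.53) + (0.0183+0.4531²/2)·0.3308) / 0.260601 = (0.329414 + 0.040010) / 0.260601 = 1.417583
d₂ = d₁ − σ√T = 1.417583 − 0.260601 = 1.156982
e^{−rT} = 0.993965
N(d₁) = 0.921844,  N(d₂) = 0.876360
Call price V = S·N(d₁) − K·e^{−rT}·N(d₂) = 27.590783 − 18.754157 = 8.836626
ρ = K·T·e^{−rT}·N(d₂) = 6.203875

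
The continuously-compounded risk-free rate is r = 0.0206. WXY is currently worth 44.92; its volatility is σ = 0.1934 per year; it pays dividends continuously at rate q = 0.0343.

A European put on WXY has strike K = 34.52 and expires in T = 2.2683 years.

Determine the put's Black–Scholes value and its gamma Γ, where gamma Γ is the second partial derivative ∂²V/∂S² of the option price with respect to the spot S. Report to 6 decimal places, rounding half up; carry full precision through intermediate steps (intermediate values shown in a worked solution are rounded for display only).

price = 1.293352
Γ = 0.018082

σ√T = 0.1934·√2.2683 = 0.291277
d₁ = (ln(S/K) + (r−q+σ²/2)T) / (σ√T) = (ln(44.92/34.52) + (0.0206−0.0343+0.1934²/2)·2.2683) / 0.291277 = (0.263344 + 0.011346) / 0.291277 = 0.943052
d₂ = d₁ − σ√T = 0.943052 − 0.291277 = 0.651775
e^{−rT} = 0.954348
e^{−qT} = 0.925147
N(−d₁) = 0.172827,  N(−d₂) = 0.257273
Put price V = K·e^{−rT}·N(−d₂) − S·e^{−qT}·N(−d₁) = 8.475630 − 7.182278 = 1.293352
φ(d₁) = (1/√(2π))·e^{−d₁²/2} = 0.255735
Γ = e^{−qT}·φ(d₁) / (S·σ·√T) = 0.018082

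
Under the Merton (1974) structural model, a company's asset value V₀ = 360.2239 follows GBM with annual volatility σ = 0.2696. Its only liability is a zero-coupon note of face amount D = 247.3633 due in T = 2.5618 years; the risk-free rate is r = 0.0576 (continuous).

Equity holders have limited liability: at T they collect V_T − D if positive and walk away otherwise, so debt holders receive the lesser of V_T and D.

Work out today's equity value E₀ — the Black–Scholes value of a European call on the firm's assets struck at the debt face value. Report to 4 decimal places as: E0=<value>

Apply the equity-as-call identities (strike 247.3633, horizon 2.5618 years):
d₁ = [ln(V₀/D) + (r + σ²/2)T] / (σ√T)
   = [ln(360.2239/247.3633) + (0.0576 + 0.5·0.2696²)·2.5618] / (0.2696·√2.5618)
   = [0.375868 + 0.240661] / 0.431512 = 1.428765
d₂ = d₁ − σ√T = 1.428765 − 0.431512 = 0.997253
N(d₁) = 0.923464,  N(d₂) = 0.840679,  e^(−rT) = 0.862811
E₀ = V₀·N(d₁) − D·e^(−rT)·N(d₂)
   = 360.2239·0.923464 − 247.3633·0.862811·0.840679 = 153.229555

E0=153.2296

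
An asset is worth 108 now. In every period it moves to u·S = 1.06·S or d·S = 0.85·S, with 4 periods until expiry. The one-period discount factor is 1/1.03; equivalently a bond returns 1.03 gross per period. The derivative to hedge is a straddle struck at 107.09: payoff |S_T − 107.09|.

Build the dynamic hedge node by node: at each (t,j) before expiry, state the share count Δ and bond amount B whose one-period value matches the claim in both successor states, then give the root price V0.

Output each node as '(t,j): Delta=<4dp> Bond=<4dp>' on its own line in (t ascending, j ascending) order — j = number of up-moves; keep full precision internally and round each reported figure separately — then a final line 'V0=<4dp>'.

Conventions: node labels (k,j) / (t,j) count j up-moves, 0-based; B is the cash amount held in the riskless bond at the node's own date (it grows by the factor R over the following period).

Arbitrage-free pricing uses the up-move probability p* = (R−d)/(u−d) = 0.8571, discounting each step at R = 1.03.
Payoffs at expiry: V(4,0)=50.7133, V(4,1)=36.7850, V(4,2)=19.4155, V(4,3)=2.2453, V(4,4)=29.2575
Node (3,0) S=66.3255: V=(p*·36.7850+(1−p*)·50.7133)/1.03=37.6454; Δ=(36.7850−50.7133)/(70.3050−56.3767)=-1.0000; B=V−Δ·S=103.9709
Node (3,1) S=82.7118: V=(p*·19.4155+(1−p*)·36.7850)/1.03=21.2591; Δ=(19.4155−36.7850)/(87.6745−70.3050)=-1.0000; B=V−Δ·S=103.9709
Node (3,2) S=103.1465: V=(p*·2.2453+(1−p*)·19.4155)/1.03=4.5613; Δ=(2.2453−19.4155)/(109.3353−87.6745)=-0.7927; B=V−Δ·S=86.3243
Node (3,3) S=128.6297: V=(p*·29.2575+(1−p*)·2.2453)/1.03=24.6589; Δ=(29.2575−2.2453)/(136.3475−109.3353)=1.0000; B=V−Δ·S=-103.9709
Node (2,0) S=78.0300: V=(p*·21.2591+(1−p*)·37.6454)/1.03=22.9126; Δ=(21.2591−37.6454)/(82.7118−66.3255)=-1.0000; B=V−Δ·S=100.9426
Node (2,1) S=97.3080: V=(p*·4.5613+(1−p*)·21.2591)/1.03=6.7444; Δ=(4.5613−21.2591)/(103.1465−82.7118)=-0.8171; B=V−Δ·S=86.2575
Node (2,2) S=121.3488: V=(p*·24.6589+(1−p*)·4.5613)/1.03=21.1532; Δ=(24.6589−4.5613)/(128.6297−103.1465)=0.7887; B=V−Δ·S=-74.5494
Node (1,0) S=91.8000: V=(p*·6.7444+(1−p*)·22.9126)/1.03=8.7904; Δ=(6.7444−22.9126)/(97.3080−78.0300)=-0.8387; B=V−Δ·S=85.7819
Node (1,1) S=114.4800: V=(p*·21.1532+(1−p*)·6.7444)/1.03=18.5386; Δ=(21.1532−6.7444)/(121.3488−97.3080)=0.5993; B=V−Δ·S=-50.0747
Node (0,0) S=108.0000: V=(p*·18.5386+(1−p*)·8.7904)/1.03=16.6466; Δ=(18.5386−8.7904)/(114.4800−91.8000)=0.4298; B=V−Δ·S=-29.7734
Sanity check at the root: Δ(0,0)·S0 + B(0,0) reproduces V0 = 16.6466.

(0,0): Delta=0.4298 Bond=-29.7734
(1,0): Delta=-0.8387 Bond=85.7819
(1,1): Delta=0.5993 Bond=-50.0747
(2,0): Delta=-1.0000 Bond=100.9426
(2,1): Delta=-0.8171 Bond=86.2575
(2,2): Delta=0.7887 Bond=-74.5494
(3,0): Delta=-1.0000 Bond=103.9709
(3,1): Delta=-1.0000 Bond=103.9709
(3,2): Delta=-0.7927 Bond=86.3243
(3,3): Delta=1.0000 Bond=-103.9709
V0=16.6466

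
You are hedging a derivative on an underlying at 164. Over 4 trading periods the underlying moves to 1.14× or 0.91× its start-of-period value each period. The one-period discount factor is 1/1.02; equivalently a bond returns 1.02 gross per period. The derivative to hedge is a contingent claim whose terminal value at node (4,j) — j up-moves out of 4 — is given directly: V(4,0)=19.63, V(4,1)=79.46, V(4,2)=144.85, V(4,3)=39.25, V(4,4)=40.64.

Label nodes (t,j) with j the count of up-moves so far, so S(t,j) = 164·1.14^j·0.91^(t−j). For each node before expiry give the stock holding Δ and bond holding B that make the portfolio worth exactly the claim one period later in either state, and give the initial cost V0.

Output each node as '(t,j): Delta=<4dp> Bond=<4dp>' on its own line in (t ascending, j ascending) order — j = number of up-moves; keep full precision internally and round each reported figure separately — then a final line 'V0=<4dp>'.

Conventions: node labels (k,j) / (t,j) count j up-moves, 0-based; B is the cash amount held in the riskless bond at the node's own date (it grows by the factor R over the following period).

(0,0): Delta=-0.0904 Bond=96.3485
(1,0): Delta=0.6935 Bond=-18.7091
(1,1): Delta=-0.7730 Bond=225.8950
(2,0): Delta=1.9613 Bond=-191.2680
(2,1): Delta=-0.4106 Bond=168.7546
(2,2): Delta=-1.0886 Bond=297.6764
(3,0): Delta=2.1049 Bond=-212.8321
(3,1): Delta=1.8363 Bond=-175.7421
(3,2): Delta=-2.3672 Bond=551.6262
(3,3): Delta=0.0249 Bond=33.0887
V0=81.5241

Under the risk-neutral measure, an up-move has probability p* = (R−d)/(u−d) = 0.4783 and values discount at R = 1.02.
Payoffs at expiry: V(4,0)=19.6300, V(4,1)=79.4600, V(4,2)=144.8500, V(4,3)=39.2500, V(4,4)=40.6400
Node (3,0) S=123.5856: V=(p*·79.4600+(1−p*)·19.6300)/1.02=47.2984; Δ=(79.4600−19.6300)/(140.8876−112.4629)=2.1049; B=V−Δ·S=-212.8321
Node (3,1) S=154.8216: V=(p*·144.8500+(1−p*)·79.4600)/1.02=108.5622; Δ=(144.8500−79.4600)/(176.4966−140.8876)=1.8363; B=V−Δ·S=-175.7421
Node (3,2) S=193.9523: V=(p*·39.2500+(1−p*)·144.8500)/1.02=92.4957; Δ=(39.2500−144.8500)/(221.1056−176.4966)=-2.3672; B=V−Δ·S=551.6262
Node (3,3) S=242.9732: V=(p*·40.6400+(1−p*)·39.2500)/1.02=39.1321; Δ=(40.6400−39.2500)/(276.9895−221.1056)=0.0249; B=V−Δ·S=33.0887
Node (2,0) S=135.8084: V=(p*·108.5622+(1−p*)·47.2984)/1.02=75.0966; Δ=(108.5622−47.2984)/(154.8216−123.5856)=1.9613; B=V−Δ·S=-191.2680
Node (2,1) S=170.1336: V=(p*·92.4957+(1−p*)·108.5622)/1.02=98.9003; Δ=(92.4957−108.5622)/(193.9523−154.8216)=-0.4106; B=V−Δ·S=168.7546
Node (2,2) S=213.1344: V=(p*·39.1321+(1−p*)·92.4957)/1.02=65.6608; Δ=(39.1321−92.4957)/(242.9732−193.9523)=-1.0886; B=V−Δ·S=297.6764
Node (1,0) S=149.2400: V=(p*·98.9003+(1−p*)·75.0966)/1.02=84.7852; Δ=(98.9003−75.0966)/(170.1336−135.8084)=0.6935; B=V−Δ·S=-18.7091
Node (1,1) S=186.9600: V=(p*·65.6608+(1−p*)·98.9003)/1.02=81.3756; Δ=(65.6608−98.9003)/(213.1344−170.1336)=-0.7730; B=V−Δ·S=225.8950
Node (0,0) S=164.0000: V=(p*·81.3756+(1−p*)·84.7852)/1.02=81.5241; Δ=(81.3756−84.7852)/(186.9600−149.2400)=-0.0904; B=V−Δ·S=96.3485
Verification: the root portfolio costs Δ(0,0)·S0 + B(0,0) = 81.5241, matching V0.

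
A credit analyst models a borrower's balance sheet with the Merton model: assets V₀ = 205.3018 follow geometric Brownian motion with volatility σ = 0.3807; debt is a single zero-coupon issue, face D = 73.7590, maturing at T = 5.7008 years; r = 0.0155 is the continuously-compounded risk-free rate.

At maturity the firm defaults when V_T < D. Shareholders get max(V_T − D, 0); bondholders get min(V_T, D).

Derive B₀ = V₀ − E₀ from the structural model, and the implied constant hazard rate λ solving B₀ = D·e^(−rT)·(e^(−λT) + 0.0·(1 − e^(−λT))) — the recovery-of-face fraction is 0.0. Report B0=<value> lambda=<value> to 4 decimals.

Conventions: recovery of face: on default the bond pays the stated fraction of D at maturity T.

B0=62.1853 lambda=0.0144

With assets at 205.3018 and a single debt payment of 73.7590 at 5.7008 years:
d₁ = [ln(V₀/D) + (r + σ²/2)T] / (σ√T)
   = [ln(205.3018/73.7590) + (0.0155 + 0.5·0.3807²)·5.7008] / (0.3807·√5.7008)
   = [1.023678 + 0.501478] / 0.908973 = 1.677890
d₂ = d₁ − σ√T = 1.677890 − 0.908973 = 0.768917
N(d₁) = 0.953316,  N(d₂) = 0.779029,  e^(−rT) = 0.915429
E₀ = V₀·N(d₁) − D·e^(−rT)·N(d₂)
   = 205.3018·0.953316 − 73.7590·0.915429·0.779029 = 143.116523
B₀ = V₀ − E₀ = 205.3018 − 143.116523 = 62.185277
e^(−λT) = (B₀·e^(rT)/D − 0)/(1 − 0) = (62.1853·1.092384/73.7590 − 0)/1 = 0.92097537
λ = −ln(0.92097537)/5.7008 = 0.014440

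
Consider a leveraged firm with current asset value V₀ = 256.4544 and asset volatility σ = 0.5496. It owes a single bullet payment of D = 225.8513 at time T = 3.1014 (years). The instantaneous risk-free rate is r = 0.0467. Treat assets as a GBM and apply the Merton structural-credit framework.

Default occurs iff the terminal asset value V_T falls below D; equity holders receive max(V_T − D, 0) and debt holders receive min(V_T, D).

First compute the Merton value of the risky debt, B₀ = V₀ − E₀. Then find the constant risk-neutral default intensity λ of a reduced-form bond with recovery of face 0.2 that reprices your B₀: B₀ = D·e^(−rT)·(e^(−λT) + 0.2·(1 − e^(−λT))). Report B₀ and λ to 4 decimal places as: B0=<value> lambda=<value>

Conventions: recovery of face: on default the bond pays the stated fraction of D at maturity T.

With assets at 256.4544 and a single debt payment of 225.8513 at 3.1014 years:
d₁ = [ln(V₀/D) + (r + σ²/2)T] / (σ√T)
   = [ln(256.4544/225.8513) + (0.0467 + 0.5·0.5496²)·3.1014] / (0.5496·√3.1014)
   = [0.127074 + 0.613240] / 0.967889 = 0.764875
d₂ = d₁ − σ√T = 0.764875 − 0.967889 = -0.203014
N(d₁) = 0.777827,  N(d₂) = 0.419562,  e^(−rT) = 0.865165
E₀ = V₀·N(d₁) − D·e^(−rT)·N(d₂)
   = 256.4544·0.777827 − 225.8513·0.865165·0.419562 = 117.495344
B₀ = V₀ − E₀ = 256.4544 − 117.495344 = 138.959056
e^(−λT) = (B₀·e^(rT)/D − 0.2)/(1 − 0.2) = (138.9591·1.155849/225.8513 − 0.2)/0.8 = 0.63894649
λ = −ln(0.63894649)/3.1014 = 0.144430

B0=138.9591 lambda=0.1444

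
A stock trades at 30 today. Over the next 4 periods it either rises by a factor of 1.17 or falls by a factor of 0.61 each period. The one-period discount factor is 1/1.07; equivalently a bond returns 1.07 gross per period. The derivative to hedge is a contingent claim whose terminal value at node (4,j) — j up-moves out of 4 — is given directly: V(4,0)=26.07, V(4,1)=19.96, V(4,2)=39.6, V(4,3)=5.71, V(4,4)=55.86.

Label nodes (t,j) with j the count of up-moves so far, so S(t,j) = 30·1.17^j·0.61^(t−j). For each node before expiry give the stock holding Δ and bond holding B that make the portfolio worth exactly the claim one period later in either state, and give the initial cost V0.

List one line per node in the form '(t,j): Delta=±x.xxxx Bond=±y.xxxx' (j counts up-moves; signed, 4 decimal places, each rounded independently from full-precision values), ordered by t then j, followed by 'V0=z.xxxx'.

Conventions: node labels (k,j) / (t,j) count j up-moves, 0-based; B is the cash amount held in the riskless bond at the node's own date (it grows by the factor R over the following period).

The replicating-portfolio and risk-neutral prices coincide; use p* = (1.07−0.61)/(1.17−0.61) = 0.8214 for the latter.
Payoffs at expiry: V(4,0)=26.0700, V(4,1)=19.9600, V(4,2)=39.6000, V(4,3)=5.7100, V(4,4)=55.8600
(3,0): S=6.8094. Δ = (V_up−V_dn)/(S_up−S_dn) = (19.9600−26.0700)/(7.9670−4.1538) = -1.6023. V = [p*·19.9600 + (1−p*)·26.0700]/1.07 = 19.6739. B = V − Δ·S = 30.5846.
(3,1): S=13.0607. Δ = (V_up−V_dn)/(S_up−S_dn) = (39.6000−19.9600)/(15.2810−7.9670) = 2.6853. V = [p*·39.6000 + (1−p*)·19.9600]/1.07 = 33.7316. B = V − Δ·S = -1.3398.
(3,2): S=25.0509. Δ = (V_up−V_dn)/(S_up−S_dn) = (5.7100−39.6000)/(29.3095−15.2810) = -2.4158. V = [p*·5.7100 + (1−p*)·39.6000]/1.07 = 10.9923. B = V − Δ·S = 71.5102.
(3,3): S=48.0484. Δ = (V_up−V_dn)/(S_up−S_dn) = (55.8600−5.7100)/(56.2166−29.3095) = 1.8638. V = [p*·55.8600 + (1−p*)·5.7100]/1.07 = 43.8361. B = V − Δ·S = -45.7175.
(2,0): S=11.1630. Δ = (V_up−V_dn)/(S_up−S_dn) = (33.7316−19.6739)/(13.0607−6.8094) = 2.2488. V = [p*·33.7316 + (1−p*)·19.6739]/1.07 = 29.1788. B = V − Δ·S = 4.0757.
(2,1): S=21.4110. Δ = (V_up−V_dn)/(S_up−S_dn) = (10.9923−33.7316)/(25.0509−13.0607) = -1.8965. V = [p*·10.9923 + (1−p*)·33.7316]/1.07 = 14.0681. B = V − Δ·S = 54.6741.
(2,2): S=41.0670. Δ = (V_up−V_dn)/(S_up−S_dn) = (43.8361−10.9923)/(48.0484−25.0509) = 1.4281. V = [p*·43.8361 + (1−p*)·10.9923]/1.07 = 35.4871. B = V − Δ·S = -23.1626.
(1,0): S=18.3000. Δ = (V_up−V_dn)/(S_up−S_dn) = (14.0681−29.1788)/(21.4110−11.1630) = -1.4745. V = [p*·14.0681 + (1−p*)·29.1788]/1.07 = 15.6696. B = V − Δ·S = 42.6529.
(1,1): S=35.1000. Δ = (V_up−V_dn)/(S_up−S_dn) = (35.4871−14.0681)/(41.0670−21.4110) = 1.0897. V = [p*·35.4871 + (1−p*)·14.0681]/1.07 = 29.5909. B = V − Δ·S = -8.6572.
(0,0): S=30.0000. Δ = (V_up−V_dn)/(S_up−S_dn) = (29.5909−15.6696)/(35.1000−18.3000) = 0.8286. V = [p*·29.5909 + (1−p*)·15.6696]/1.07 = 25.3317. B = V − Δ·S = 0.4723.
Sanity check at the root: Δ(0,0)·S0 + B(0,0) reproduces V0 = 25.3317.

(0,0): Delta=0.8286 Bond=0.4723
(1,0): Delta=-1.4745 Bond=42.6529
(1,1): Delta=1.0897 Bond=-8.6572
(2,0): Delta=2.2488 Bond=4.0757
(2,1): Delta=-1.8965 Bond=54.6741
(2,2): Delta=1.4281 Bond=-23.1626
(3,0): Delta=-1.6023 Bond=30.5846
(3,1): Delta=2.6853 Bond=-1.3398
(3,2): Delta=-2.4158 Bond=71.5102
(3,3): Delta=1.8638 Bond=-45.7175
V0=25.3317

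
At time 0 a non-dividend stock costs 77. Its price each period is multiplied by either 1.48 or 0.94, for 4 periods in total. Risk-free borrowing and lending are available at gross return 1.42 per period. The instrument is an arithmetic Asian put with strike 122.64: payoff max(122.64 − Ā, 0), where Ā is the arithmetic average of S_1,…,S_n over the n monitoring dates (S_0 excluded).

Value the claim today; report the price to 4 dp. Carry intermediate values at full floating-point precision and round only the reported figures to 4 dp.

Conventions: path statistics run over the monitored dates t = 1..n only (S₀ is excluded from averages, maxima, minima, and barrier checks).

price = 0.1533

Set p* = 0.8889 (from d < R < u); the path-dependent value is the discounted p*-expectation over all price paths.
Enumerate all 2^4 = 16 price paths (U = up ×1.48, D = down ×0.94); each path with k up-moves has probability p*^k·(1−p*)^(4−k).
DDDD: Ā=66.1225, payoff=56.5175, prob=0.000152
UDDD: Ā=104.1077, payoff=18.5323, prob=0.001219
DUDD: Ā=93.7127, payoff=28.9273, prob=0.001219
UUDD: Ā=147.5477, payoff=0.0000, prob=0.009755
DDUD: Ā=83.9414, payoff=38.6986, prob=0.001219
UDUD: Ā=132.1631, payoff=0.0000, prob=0.009755
DUUD: Ā=121.7681, payoff=0.8719, prob=0.009755
UUUD: Ā=191.7199, payoff=0.0000, prob=0.078037
DDDU: Ā=74.7564, payoff=47.8836, prob=0.001219
UDDU: Ā=117.7015, payoff=4.9385, prob=0.009755
DUDU: Ā=107.3065, payoff=15.3335, prob=0.009755
UUDU: Ā=168.9507, payoff=0.0000, prob=0.078037
DDUU: Ā=97.5352, payoff=25.1048, prob=0.009755
UDUU: Ā=153.5661, payoff=0.0000, prob=0.078037
DUUU: Ā=143.1711, payoff=0.0000, prob=0.078037
UUUU: Ā=225.4184, payoff=0.0000, prob=0.624295
Price = Σ prob·payoff / R^4 = 0.623192 / 4.065869 = 0.1533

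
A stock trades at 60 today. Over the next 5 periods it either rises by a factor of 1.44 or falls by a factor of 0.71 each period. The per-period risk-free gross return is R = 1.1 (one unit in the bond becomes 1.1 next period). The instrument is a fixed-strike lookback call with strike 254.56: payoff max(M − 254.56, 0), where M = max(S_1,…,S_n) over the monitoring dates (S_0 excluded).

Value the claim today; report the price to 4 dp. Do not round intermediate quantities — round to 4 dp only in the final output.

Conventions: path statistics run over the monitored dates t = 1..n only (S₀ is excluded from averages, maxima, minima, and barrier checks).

price = 3.2411

No-arbitrage gives p* = (R−d)/(u−d) = 0.5342: enumerate every path, weight its payoff by its p*-probability, and discount by R^5.
Enumerate all 2^5 = 32 price paths (U = up ×1.44, D = down ×0.71); each path with k up-moves has probability p*^k·(1−p*)^(5−k).
DDDDD: M=42.6000, payoff=0.0000, prob=0.021917
UDDDD: M=86.4000, payoff=0.0000, prob=0.025140
DUDDD: M=61.3440, payoff=0.0000, prob=0.025140
UUDDD: M=124.4160, payoff=0.0000, prob=0.028837
DDUDD: M=43.5542, payoff=0.0000, prob=0.025140
UDUDD: M=88.3354, payoff=0.0000, prob=0.028837
DUUDD: M=88.3354, payoff=0.0000, prob=0.028837
UUUDD: M=179.1590, payoff=0.0000, prob=0.033078
DDDUD: M=42.6000, payoff=0.0000, prob=0.025140
UDDUD: M=86.4000, payoff=0.0000, prob=0.028837
DUDUD: M=62.7181, payoff=0.0000, prob=0.028837
UUDUD: M=127.2029, payoff=0.0000, prob=0.033078
DDUUD: M=62.7181, payoff=0.0000, prob=0.028837
UDUUD: M=127.2029, payoff=0.0000, prob=0.033078
DUUUD: M=127.2029, payoff=0.0000, prob=0.033078
UUUUD: M=257.9890, payoff=3.4290, prob=0.037942
DDDDU: M=42.6000, payoff=0.0000, prob=0.025140
UDDDU: M=86.4000, payoff=0.0000, prob=0.028837
DUDDU: M=61.3440, payoff=0.0000, prob=0.028837
UUDDU: M=124.4160, payoff=0.0000, prob=0.033078
DDUDU: M=44.5299, payoff=0.0000, prob=0.028837
UDUDU: M=90.3141, payoff=0.0000, prob=0.033078
DUUDU: M=90.3141, payoff=0.0000, prob=0.033078
UUUDU: M=183.1722, payoff=0.0000, prob=0.037942
DDDUU: M=44.5299, payoff=0.0000, prob=0.028837
UDDUU: M=90.3141, payoff=0.0000, prob=0.033078
DUDUU: M=90.3141, payoff=0.0000, prob=0.033078
UUDUU: M=183.1722, payoff=0.0000, prob=0.037942
DDUUU: M=90.3141, payoff=0.0000, prob=0.033078
UDUUU: M=183.1722, payoff=0.0000, prob=0.037942
DUUUU: M=183.1722, payoff=0.0000, prob=0.037942
UUUUU: M=371.5042, payoff=116.9442, prob=0.043522
Price = Σ prob·payoff / R^5 = 5.219748 / 1.610510 = 3.2411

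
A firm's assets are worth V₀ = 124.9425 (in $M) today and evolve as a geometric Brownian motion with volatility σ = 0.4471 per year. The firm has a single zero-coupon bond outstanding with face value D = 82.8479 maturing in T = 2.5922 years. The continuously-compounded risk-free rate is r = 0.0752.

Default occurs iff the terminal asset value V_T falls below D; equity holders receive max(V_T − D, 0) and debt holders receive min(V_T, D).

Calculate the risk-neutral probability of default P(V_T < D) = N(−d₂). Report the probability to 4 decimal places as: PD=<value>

With assets at 124.9425 and a single debt payment of 82.8479 at 2.5922 years:
d₁ = [ln(V₀/D) + (r + σ²/2)T] / (σ√T)
   = [ln(124.9425/82.8479) + (0.0752 + 0.5·0.4471²)·2.5922] / (0.4471·√2.5922)
   = [0.410847 + 0.454022] / 0.719845 = 1.201466
d₂ = d₁ − σ√T = 1.201466 − 0.719845 = 0.481621
risk-neutral PD = N(−d₂) = N(-0.481621) = 0.315038

PD=0.3150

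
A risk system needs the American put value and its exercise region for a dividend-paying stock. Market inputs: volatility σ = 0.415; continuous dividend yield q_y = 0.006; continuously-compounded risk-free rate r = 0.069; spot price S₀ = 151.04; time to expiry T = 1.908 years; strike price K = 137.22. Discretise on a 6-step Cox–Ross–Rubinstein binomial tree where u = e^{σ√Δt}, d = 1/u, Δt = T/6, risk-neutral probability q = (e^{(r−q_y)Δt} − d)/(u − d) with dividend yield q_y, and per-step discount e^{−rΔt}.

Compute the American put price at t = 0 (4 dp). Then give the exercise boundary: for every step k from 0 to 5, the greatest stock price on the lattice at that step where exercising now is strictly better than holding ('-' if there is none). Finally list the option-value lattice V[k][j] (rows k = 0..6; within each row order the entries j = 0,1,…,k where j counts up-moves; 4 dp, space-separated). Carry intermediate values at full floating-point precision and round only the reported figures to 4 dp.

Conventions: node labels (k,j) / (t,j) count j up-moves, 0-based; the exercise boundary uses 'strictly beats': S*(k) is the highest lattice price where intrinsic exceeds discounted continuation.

Δt=0.31800, u=1.26368, d=0.79134, q=0.48460, disc=e^(-rΔt)=0.97830
k=6 terminal: V=max(K-S,0) → 100.1282 77.9889 42.6353 0.0000 0.0000 0.0000 0.0000
k=5: j=0 S=46.8720 intr=90.3480 cont=87.4592 V=90.3480[EX]; j=1 S=74.8488 intr=62.3712 cont=59.5357 V=62.3712[EX]; j=2 S=119.5243 intr=17.6957 cont=21.4973 V=21.4973[hold]; j=3 S=190.8656 intr=0.0000 cont=0.0000 V=0.0000[hold]; j=4 S=304.7887 intr=0.0000 cont=0.0000 V=0.0000[hold]; j=5 S=486.7098 intr=0.0000 cont=0.0000 V=0.0000[hold]  S*(5)=74.8488
k=4: j=0 S=59.2311 intr=77.9889 cont=75.1238 V=77.9889[EX]; j=1 S=94.5847 intr=42.6353 cont=41.6398 V=42.6353[EX]; j=2 S=151.0400 intr=0.0000 cont=10.8392 V=10.8392[hold]; j=3 S=241.1922 intr=0.0000 cont=0.0000 V=0.0000[hold]; j=4 S=385.1541 intr=0.0000 cont=0.0000 V=0.0000[hold]  S*(4)=94.5847
k=3: j=0 S=74.8488 intr=62.3712 cont=59.5357 V=62.3712[EX]; j=1 S=119.5243 intr=17.6957 cont=26.6359 V=26.6359[hold]; j=2 S=190.8656 intr=0.0000 cont=5.4652 V=5.4652[hold]; j=3 S=304.7887 intr=0.0000 cont=0.0000 V=0.0000[hold]  S*(3)=74.8488
k=2: j=0 S=94.5847 intr=42.6353 cont=44.0760 V=44.0760[hold]; j=1 S=151.0400 intr=0.0000 cont=16.0212 V=16.0212[hold]; j=2 S=241.1922 intr=0.0000 cont=2.7556 V=2.7556[hold]  S*(2)=-
k=1: j=0 S=119.5243 intr=17.6957 cont=29.8190 V=29.8190[hold]; j=1 S=190.8656 intr=0.0000 cont=9.3845 V=9.3845[hold]  S*(1)=-
k=0: j=0 S=151.0400 intr=0.0000 cont=19.4842 V=19.4842[hold]  S*(0)=-

price = 19.4842
boundary = - - - 74.8488 94.5847 74.8488
tree:
19.4842
29.8190 9.3845
44.0760 16.0212 2.7556
62.3712 26.6359 5.4652 0.0000
77.9889 42.6353 10.8392 0.0000 0.0000
90.3480 62.3712 21.4973 0.0000 0.0000 0.0000
100.1282 77.9889 42.6353 0.0000 0.0000 0.0000 0.0000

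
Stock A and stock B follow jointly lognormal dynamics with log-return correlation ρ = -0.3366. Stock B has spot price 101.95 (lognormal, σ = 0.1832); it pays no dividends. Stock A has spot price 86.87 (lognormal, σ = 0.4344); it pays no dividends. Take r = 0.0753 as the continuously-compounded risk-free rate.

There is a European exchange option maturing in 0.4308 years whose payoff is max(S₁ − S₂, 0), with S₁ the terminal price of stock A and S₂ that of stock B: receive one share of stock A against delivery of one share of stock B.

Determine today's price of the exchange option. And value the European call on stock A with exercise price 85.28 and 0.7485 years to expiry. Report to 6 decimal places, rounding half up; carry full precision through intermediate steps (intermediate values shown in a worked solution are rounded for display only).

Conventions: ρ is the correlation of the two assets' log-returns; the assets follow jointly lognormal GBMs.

exchange price = 6.730843
price(stock A call K=85.28) = 15.856981

σ_eff = √(σ₁² + σ₂² − 2ρσ₁σ₂) = √(0.4344² + 0.1832² − 2·-0.3366·0.4344·0.1832) = 0.525205
d₁ = (ln(S₁/S₂) + (q₂ − q₁ + σ_eff²/2)T) / (σ_eff√T) = (ln(86.87/101.95) + (0.0 − 0.0 + 0.137920)·0.4308) / 0.344720 = -0.291987
d₂ = d₁ − σ_eff√T = -0.291987 − 0.344720 = -0.636707
N(d₁) = 0.385148,  N(d₂) = 0.262158
V = S₁·e^{−q₁T}·N(d₁) − S₂·e^{−q₂T}·N(d₂) = 33.457836 − 26.726993 = 6.730843
[vanilla: stock A call K=85.28]
σ√T = 0.4344·√0.7485 = 0.375825
d₁ = (ln(S/K) + (r+σ²/2)T) / (σ√T) = (ln(86.87/85.28) + (0.0753+0.4344²/2)·0.7485) / 0.375825 = (0.018473 + 0.126984) / 0.375825 = 0.387034
d₂ = d₁ − σ√T = 0.387034 − 0.375825 = 0.011209
e^{−rT} = 0.945197
N(d₁) = 0.650634,  N(d₂) = 0.504472
price = S·N(d₁) − K·e^{−rT}·N(d₂) = 56.520617 − 40.663636 = 15.856981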